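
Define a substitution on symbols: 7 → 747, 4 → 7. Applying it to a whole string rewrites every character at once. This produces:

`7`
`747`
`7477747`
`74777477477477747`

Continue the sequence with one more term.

Replace each of the 17 characters of 74777477477477747 in place — 747 7 747 747 747 7 747 747 7 747 747 7 747 747 747 7 747 — and concatenate.

74777477477477747747774774777477477477747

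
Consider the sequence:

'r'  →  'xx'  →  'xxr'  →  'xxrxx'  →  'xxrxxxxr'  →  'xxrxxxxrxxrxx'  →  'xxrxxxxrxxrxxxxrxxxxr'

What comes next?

xxrxxxxrxxrxxxxrxxxxrxxrxxxxrxxrxx

Each term (from the third on) is the previous term followed by the one before it: term 3 = xx·r = xxr.
So term 8 is xxrxxxxrxxrxxxxrxxxxr·xxrxxxxrxxrxx.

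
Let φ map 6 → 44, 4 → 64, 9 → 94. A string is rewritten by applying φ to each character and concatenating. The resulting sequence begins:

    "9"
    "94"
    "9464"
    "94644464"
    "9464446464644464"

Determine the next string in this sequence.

φ(9464446464644464) expands symbol-by-symbol to 94 64 44 64 64 64 44 64 44 64 44 64 64 64 44 64; joining the 16 pieces gives the next term.

94644464646444644464446464644464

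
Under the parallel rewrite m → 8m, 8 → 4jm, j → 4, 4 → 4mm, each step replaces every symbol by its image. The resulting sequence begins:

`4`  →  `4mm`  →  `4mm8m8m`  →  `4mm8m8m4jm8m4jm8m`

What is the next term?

Rewriting the 17 symbols of 4mm8m8m4jm8m4jm8m one by one yields 4mm 8m 8m 4jm 8m 4jm 8m 4mm 4 8m 4jm 8m 4mm 4 8m 4jm 8m; concatenated:

4mm8m8m4jm8m4jm8m4mm48m4jm8m4mm48m4jm8m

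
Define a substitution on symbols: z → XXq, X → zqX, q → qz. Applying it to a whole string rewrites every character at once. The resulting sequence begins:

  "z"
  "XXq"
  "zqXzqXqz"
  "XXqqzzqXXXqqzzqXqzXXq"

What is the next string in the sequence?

zqXzqXqzqzXXqXXqqzzqXzqXzqXqzqzXXqXXqqzzqXqzXXqzqXzqXqz

Replace each of the 21 characters of XXqqzzqXXXqqzzqXqzXXq in place — zqX zqX qz qz XXq XXq qz zqX zqX zqX qz qz XXq XXq qz zqX qz XXq zqX zqX qz — and concatenate.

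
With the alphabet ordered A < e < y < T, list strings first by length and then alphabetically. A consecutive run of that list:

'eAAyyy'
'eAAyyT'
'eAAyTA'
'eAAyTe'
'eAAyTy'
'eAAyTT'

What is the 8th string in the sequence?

eAATAe

Continuing the enumeration 2 steps past eAAyTT: eAAyTT → eAATAA → (answer).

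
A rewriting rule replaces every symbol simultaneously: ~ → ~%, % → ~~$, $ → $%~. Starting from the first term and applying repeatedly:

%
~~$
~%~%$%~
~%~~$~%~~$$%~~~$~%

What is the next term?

~%~~$~%~%$%~~%~~$~%~%$%~$%~~~$~%~%~%$%~~%~~$

Replace each of the 18 characters of ~%~~$~%~~$$%~~~$~% in place — ~% ~~$ ~% ~% $%~ ~% ~~$ ~% ~% $%~ $%~ ~~$ ~% ~% ~% $%~ ~% ~~$ — and concatenate.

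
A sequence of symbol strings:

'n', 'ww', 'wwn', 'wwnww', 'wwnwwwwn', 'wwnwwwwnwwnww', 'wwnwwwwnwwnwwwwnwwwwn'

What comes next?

wwnwwwwnwwnwwwwnwwwwnwwnwwwwnwwnww

Each term (from the third on) is the previous term followed by the one before it: term 3 = ww·n = wwn.
So term 8 is wwnwwwwnwwnwwwwnwwwwn·wwnwwwwnwwnww.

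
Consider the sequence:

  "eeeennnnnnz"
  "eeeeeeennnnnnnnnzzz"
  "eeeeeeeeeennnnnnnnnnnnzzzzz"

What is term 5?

eeeeeeeeeeeeeeeennnnnnnnnnnnnnnnnnzzzzzzzzz

Reading off run lengths: e runs 4, 7, 10; n runs 6, 9, 12; z runs 1, 3, 5 — each is linear in n (n = 1, 2, …).
Setting n = 5 gives 16, 18, 9 characters in each block.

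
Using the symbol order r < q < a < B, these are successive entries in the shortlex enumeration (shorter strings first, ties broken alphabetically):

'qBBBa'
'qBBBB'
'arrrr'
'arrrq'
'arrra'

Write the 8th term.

arrqq

Stepping forward 3 times from arrra: arrra → arrrB → arrqr, then the target.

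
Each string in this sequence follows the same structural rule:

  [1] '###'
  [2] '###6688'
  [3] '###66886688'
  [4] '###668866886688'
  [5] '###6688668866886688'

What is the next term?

###66886688668866886688

Each term is the previous one with 6688 appended.
One more step from ###6688668866886688 gives the answer.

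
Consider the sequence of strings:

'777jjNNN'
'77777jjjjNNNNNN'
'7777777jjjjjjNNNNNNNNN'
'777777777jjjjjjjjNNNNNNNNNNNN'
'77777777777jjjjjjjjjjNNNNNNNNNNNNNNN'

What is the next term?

Term n consists of 2n+1 7's, followed by 2n j's, followed by 3n N's (n = 1, 2, …).
For the next term, n = 6, so the run lengths are 13, 12, 18.

7777777777777jjjjjjjjjjjjNNNNNNNNNNNNNNNNNN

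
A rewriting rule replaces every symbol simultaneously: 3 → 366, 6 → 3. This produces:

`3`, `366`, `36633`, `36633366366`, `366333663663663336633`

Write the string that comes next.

Rewriting the 21 symbols of 366333663663663336633 one by one yields 366 3 3 366 366 366 3 3 366 3 3 366 3 3 366 366 366 3 3 366 366; concatenated:

3663336636636633366333663336636636633366366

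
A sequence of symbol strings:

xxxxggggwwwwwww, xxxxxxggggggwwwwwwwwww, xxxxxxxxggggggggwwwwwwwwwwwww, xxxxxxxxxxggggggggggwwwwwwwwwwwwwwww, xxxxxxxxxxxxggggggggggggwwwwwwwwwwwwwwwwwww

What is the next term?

xxxxxxxxxxxxxxggggggggggggggwwwwwwwwwwwwwwwwwwwwww

Each string has the form x^{2n} g^{2n} w^{3n+1}, where the shown terms are n = 2, 3, 4, 5, 6.
For the next term, n = 7, so the run lengths are 14, 14, 22.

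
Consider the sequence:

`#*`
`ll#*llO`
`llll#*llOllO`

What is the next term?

Every step adds ll to the front and llO to the end of the previous string.
Applying this once more to llll#*llOllO:

llllll#*llOllOllO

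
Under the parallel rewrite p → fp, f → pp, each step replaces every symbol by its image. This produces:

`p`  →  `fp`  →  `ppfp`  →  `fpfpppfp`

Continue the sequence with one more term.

ppfpppfpfpfpppfp

Rewriting each symbol of fpfpppfp: f→pp, p→fp, f→pp, p→fp, p→fp, p→fp, f→pp, p→fp, which concatenates to pp fp pp fp fp fp pp fp.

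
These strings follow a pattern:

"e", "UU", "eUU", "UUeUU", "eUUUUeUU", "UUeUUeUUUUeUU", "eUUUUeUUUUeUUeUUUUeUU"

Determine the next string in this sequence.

UUeUUeUUUUeUUeUUUUeUUUUeUUeUUUUeUU

Each term (from the third on) is the two preceding terms concatenated in order: term 3 = e·UU = eUU.
So term 8 is UUeUUeUUUUeUU·eUUUUeUUUUeUUeUUUUeUU.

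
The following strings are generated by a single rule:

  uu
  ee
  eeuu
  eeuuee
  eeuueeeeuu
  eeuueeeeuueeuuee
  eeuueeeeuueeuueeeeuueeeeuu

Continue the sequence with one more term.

eeuueeeeuueeuueeeeuueeeeuueeuueeeeuueeuuee

This is a Fibonacci-style word recurrence s(k) = s(k−1)·s(k−2): e.g. ee·uu = eeuu.
Continuing: eeuueeeeuueeuueeeeuueeeeuu · eeuueeeeuueeuuee gives term 8.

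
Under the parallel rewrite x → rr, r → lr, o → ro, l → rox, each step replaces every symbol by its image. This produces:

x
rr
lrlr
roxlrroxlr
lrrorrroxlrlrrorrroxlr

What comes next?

Replace each of the 22 characters of lrrorrroxlrlrrorrroxlr in place — rox lr lr ro lr lr lr ro rr rox lr rox lr lr ro lr lr lr ro rr rox lr — and concatenate.

roxlrlrrolrlrlrrorrroxlrroxlrlrrolrlrlrrorrroxlr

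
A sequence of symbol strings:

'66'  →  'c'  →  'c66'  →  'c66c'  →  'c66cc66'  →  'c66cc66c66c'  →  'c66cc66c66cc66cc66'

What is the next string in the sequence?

This is a Fibonacci-style word recurrence s(k) = s(k−1)·s(k−2): e.g. c·66 = c66.
Continuing: c66cc66c66cc66cc66 · c66cc66c66c gives term 8.

c66cc66c66cc66cc66c66cc66c66c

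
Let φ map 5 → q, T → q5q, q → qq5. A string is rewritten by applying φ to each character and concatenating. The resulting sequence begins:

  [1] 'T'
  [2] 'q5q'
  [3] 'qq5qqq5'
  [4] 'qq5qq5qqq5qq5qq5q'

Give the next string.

Rewriting the 17 symbols of qq5qq5qqq5qq5qq5q one by one yields qq5 qq5 q qq5 qq5 q qq5 qq5 qq5 q qq5 qq5 q qq5 qq5 q qq5; concatenated:

qq5qq5qqq5qq5qqq5qq5qq5qqq5qq5qqq5qq5qqq5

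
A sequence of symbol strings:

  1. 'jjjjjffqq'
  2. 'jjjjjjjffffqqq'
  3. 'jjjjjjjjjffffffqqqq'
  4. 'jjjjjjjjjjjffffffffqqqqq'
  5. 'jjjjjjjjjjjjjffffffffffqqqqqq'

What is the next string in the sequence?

jjjjjjjjjjjjjjjffffffffffffqqqqqqq

Term n consists of 2n+3 j's, followed by 2n f's, followed by n+1 q's (n = 1, 2, …).
Setting n = 6 gives 15, 12, 7 characters in each block.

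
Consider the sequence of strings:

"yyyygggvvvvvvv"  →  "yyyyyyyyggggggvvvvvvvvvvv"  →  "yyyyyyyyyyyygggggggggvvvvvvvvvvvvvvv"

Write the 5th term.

Reading off run lengths: y runs 4, 8, 12; g runs 3, 6, 9; v runs 7, 11, 15 — each is linear in n (n = 1, 2, …).
For term 5, n = 5, so the run lengths are 20, 15, 23.

yyyyyyyyyyyyyyyyyyyygggggggggggggggvvvvvvvvvvvvvvvvvvvvvvv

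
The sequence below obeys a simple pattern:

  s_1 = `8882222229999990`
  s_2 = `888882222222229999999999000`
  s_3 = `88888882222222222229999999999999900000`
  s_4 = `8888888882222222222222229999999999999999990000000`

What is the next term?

Each string has the form 8^{2n+1} 2^{3n+3} 9^{4n+2} 0^{2n-1} (n = 1, 2, …).
At n = 5 the blocks have lengths 11, 18, 22, 9.

888888888882222222222222222229999999999999999999999000000000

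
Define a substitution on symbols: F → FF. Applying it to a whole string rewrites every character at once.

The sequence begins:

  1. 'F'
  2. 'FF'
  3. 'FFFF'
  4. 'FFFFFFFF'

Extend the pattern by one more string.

Apply φ to FFFFFFFF symbol by symbol: F→FF, F→FF, F→FF, F→FF, F→FF, F→FF, F→FF, F→FF; joined: FF FF FF FF FF FF FF FF.

FFFFFFFFFFFFFFFF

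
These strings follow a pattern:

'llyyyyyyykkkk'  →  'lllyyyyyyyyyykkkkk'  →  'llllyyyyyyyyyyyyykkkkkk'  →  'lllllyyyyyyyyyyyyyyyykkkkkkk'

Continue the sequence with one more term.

The n-th term is n l's then 3n+1 y's then n+2 k's, where the shown terms are n = 2, 3, 4, 5.
For the next term, n = 6, so the run lengths are 6, 19, 8.

llllllyyyyyyyyyyyyyyyyyyykkkkkkkk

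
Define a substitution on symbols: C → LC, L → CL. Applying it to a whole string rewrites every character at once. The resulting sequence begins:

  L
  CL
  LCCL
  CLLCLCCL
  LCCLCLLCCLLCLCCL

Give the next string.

Rewriting the 16 symbols of LCCLCLLCCLLCLCCL one by one yields CL LC LC CL LC CL CL LC LC CL CL LC CL LC LC CL; concatenated:

CLLCLCCLLCCLCLLCLCCLCLLCCLLCLCCL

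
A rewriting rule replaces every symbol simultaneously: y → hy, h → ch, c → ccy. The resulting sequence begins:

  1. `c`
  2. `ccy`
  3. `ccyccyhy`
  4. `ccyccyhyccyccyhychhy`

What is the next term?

ccyccyhyccyccyhychhyccyccyhyccyccyhychhyccychchhy

Replace each of the 20 characters of ccyccyhyccyccyhychhy in place — ccy ccy hy ccy ccy hy ch hy ccy ccy hy ccy ccy hy ch hy ccy ch ch hy — and concatenate.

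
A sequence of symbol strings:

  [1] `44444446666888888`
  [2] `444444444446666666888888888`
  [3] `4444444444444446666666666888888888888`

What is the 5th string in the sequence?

444444444444444444444446666666666666666888888888888888888

The n-th term is 4n+3 4's then 3n+1 6's then 3n+3 8's (n = 1, 2, …).
Setting n = 5 gives 23, 16, 18 characters in each block.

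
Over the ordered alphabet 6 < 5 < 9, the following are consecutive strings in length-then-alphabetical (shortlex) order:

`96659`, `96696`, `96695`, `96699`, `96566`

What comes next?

96565

Find the rightmost character of 96566 below 9, bump it to the next letter, and reset everything to its right to 6.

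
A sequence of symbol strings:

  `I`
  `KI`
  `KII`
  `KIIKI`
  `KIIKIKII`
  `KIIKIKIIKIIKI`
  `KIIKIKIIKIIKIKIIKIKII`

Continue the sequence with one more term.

From term 3 onward, concatenate the last term with the second-to-last: KI·I = KII, KII·KI = KIIKI, …
Continuing: KIIKIKIIKIIKIKIIKIKII · KIIKIKIIKIIKI gives term 8.

KIIKIKIIKIIKIKIIKIKIIKIIKIKIIKIIKI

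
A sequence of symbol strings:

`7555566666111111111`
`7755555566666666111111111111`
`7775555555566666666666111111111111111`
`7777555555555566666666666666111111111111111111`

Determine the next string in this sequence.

7777755555555555566666666666666666111111111111111111111

The n-th term is n-1 7's then 2n 5's then 3n-1 6's then 3n+3 1's, where the shown terms are n = 2, 3, 4, 5.
Setting n = 6 gives 5, 12, 17, 21 characters in each block.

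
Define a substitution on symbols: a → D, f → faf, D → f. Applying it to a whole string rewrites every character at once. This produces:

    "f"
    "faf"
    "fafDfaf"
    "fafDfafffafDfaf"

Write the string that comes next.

Replace each of the 15 characters of fafDfafffafDfaf in place — faf D faf f faf D faf faf faf D faf f faf D faf — and concatenate.

fafDfafffafDfaffaffafDfafffafDfaf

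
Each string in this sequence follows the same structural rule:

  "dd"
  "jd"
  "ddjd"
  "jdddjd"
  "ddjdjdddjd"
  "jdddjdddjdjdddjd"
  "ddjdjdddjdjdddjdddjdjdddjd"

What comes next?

Each term (from the third on) is the two preceding terms concatenated in order: term 3 = dd·jd = ddjd.
The next term joins jdddjdddjdjdddjd and ddjdjdddjdjdddjdddjdjdddjd.

jdddjdddjdjdddjdddjdjdddjdjdddjdddjdjdddjd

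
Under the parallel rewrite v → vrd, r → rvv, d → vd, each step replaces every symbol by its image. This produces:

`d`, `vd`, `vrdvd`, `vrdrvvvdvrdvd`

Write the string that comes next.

φ(vrdrvvvdvrdvd) expands symbol-by-symbol to vrd rvv vd rvv vrd vrd vrd vd vrd rvv vd vrd vd; joining the 13 pieces gives the next term.

vrdrvvvdrvvvrdvrdvrdvdvrdrvvvdvrdvd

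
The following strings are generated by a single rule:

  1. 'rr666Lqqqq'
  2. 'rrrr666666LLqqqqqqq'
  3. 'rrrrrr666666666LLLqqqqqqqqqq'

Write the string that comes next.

The n-th term is 2n r's then 3n 6's then n L's then 3n+1 q's (n = 1, 2, …).
For the next term, n = 4, so the run lengths are 8, 12, 4, 13.

rrrrrrrr666666666666LLLLqqqqqqqqqqqqq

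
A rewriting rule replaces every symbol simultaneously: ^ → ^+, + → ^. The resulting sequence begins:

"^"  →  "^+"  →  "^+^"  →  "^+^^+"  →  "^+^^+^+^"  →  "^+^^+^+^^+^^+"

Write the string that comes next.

^+^^+^+^^+^^+^+^^+^+^

φ(^+^^+^+^^+^^+) expands symbol-by-symbol to ^+ ^ ^+ ^+ ^ ^+ ^ ^+ ^+ ^ ^+ ^+ ^; joining the 13 pieces gives the next term.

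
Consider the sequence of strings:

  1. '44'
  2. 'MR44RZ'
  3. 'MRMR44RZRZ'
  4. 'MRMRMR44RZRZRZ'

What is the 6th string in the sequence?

s(k+1) = MR·s(k)·RZ, so each term gains MR as a prefix and RZ as a suffix.
From MRMRMR44RZRZRZ, 2 further steps: MRMRMR44RZRZRZ → MRMRMRMR44RZRZRZRZ → (answer).

MRMRMRMRMR44RZRZRZRZRZ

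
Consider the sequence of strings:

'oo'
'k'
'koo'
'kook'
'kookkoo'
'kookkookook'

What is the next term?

kookkookookkookkoo

From term 3 onward, concatenate the last term with the second-to-last: k·oo = koo, koo·k = kook, …
The next term joins kookkookook and kookkoo.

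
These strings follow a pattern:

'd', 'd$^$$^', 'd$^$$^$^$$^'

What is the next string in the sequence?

d$^$$^$^$$^$^$$^

Every step adds $^$$^ to the end: s(k+1) = s(k)·$^$$^.
One more step from d$^$$^$^$$^ gives the answer.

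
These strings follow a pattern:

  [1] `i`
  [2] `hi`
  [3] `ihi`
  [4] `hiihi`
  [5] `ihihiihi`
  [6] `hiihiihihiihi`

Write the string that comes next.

ihihiihihiihiihihiihi

This is a Fibonacci-style word recurrence s(k) = s(k−2)·s(k−1): e.g. i·hi = ihi.
The next term joins ihihiihi and hiihiihihiihi.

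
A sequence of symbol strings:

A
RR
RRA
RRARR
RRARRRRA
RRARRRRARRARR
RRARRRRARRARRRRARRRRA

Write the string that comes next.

Each term (from the third on) is the previous term followed by the one before it: term 3 = RR·A = RRA.
The next term joins RRARRRRARRARRRRARRRRA and RRARRRRARRARR.

RRARRRRARRARRRRARRRRARRARRRRARRARR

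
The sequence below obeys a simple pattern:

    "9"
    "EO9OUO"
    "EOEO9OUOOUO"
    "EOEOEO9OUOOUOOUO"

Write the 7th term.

Every step adds EO to the front and OUO to the end of the previous string.
From EOEOEO9OUOOUOOUO, 3 further steps: EOEOEO9OUOOUOOUO → EOEOEOEO9OUOOUOOUOOUO → EOEOEOEOEO9OUOOUOOUOOUOOUO → (answer).

EOEOEOEOEOEO9OUOOUOOUOOUOOUOOUO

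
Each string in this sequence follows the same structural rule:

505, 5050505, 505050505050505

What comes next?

5050505050505050505050505050505

s(k+1) = s(k)·0·s(k) — each term doubles the last with '0' between the halves.
So the next term is two copies of 505050505050505 with '0' between the halves.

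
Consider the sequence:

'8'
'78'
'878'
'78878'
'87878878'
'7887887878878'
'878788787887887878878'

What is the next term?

This is a Fibonacci-style word recurrence s(k) = s(k−2)·s(k−1): e.g. 8·78 = 878.
The next term joins 7887887878878 and 878788787887887878878.

7887887878878878788787887887878878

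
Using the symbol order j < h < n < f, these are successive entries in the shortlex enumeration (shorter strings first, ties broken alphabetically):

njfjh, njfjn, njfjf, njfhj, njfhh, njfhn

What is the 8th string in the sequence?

Advancing 2 positions from njfhn through njfhn → njfhf reaches term 8.

njfnj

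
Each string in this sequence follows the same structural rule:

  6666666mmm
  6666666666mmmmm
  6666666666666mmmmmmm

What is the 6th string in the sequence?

Term n consists of 3n+1 6's, followed by 2n-1 m's, where the shown terms are n = 2, 3, 4.
For term 6, n = 7, so the run lengths are 22, 13.

6666666666666666666666mmmmmmmmmmmmm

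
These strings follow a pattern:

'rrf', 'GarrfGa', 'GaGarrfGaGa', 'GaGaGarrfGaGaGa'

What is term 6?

Each term wraps the previous one in Ga on the left and Ga on the right.
From GaGaGarrfGaGaGa, 2 further steps: GaGaGarrfGaGaGa → GaGaGaGarrfGaGaGaGa → (answer).

GaGaGaGaGarrfGaGaGaGaGa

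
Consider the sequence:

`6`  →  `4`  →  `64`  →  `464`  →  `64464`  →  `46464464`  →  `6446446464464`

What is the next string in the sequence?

This is a Fibonacci-style word recurrence s(k) = s(k−2)·s(k−1): e.g. 6·4 = 64.
The next term joins 46464464 and 6446446464464.

464644646446446464464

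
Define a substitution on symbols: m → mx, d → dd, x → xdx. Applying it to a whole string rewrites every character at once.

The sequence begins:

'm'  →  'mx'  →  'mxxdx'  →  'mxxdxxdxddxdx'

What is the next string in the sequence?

Replace each of the 13 characters of mxxdxxdxddxdx in place — mx xdx xdx dd xdx xdx dd xdx dd dd xdx dd xdx — and concatenate.

mxxdxxdxddxdxxdxddxdxddddxdxddxdx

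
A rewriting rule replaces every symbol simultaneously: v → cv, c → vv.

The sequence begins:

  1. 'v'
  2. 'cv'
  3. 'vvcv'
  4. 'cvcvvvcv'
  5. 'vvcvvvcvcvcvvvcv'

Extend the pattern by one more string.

Replace each of the 16 characters of vvcvvvcvcvcvvvcv in place — cv cv vv cv cv cv vv cv vv cv vv cv cv cv vv cv — and concatenate.

cvcvvvcvcvcvvvcvvvcvvvcvcvcvvvcv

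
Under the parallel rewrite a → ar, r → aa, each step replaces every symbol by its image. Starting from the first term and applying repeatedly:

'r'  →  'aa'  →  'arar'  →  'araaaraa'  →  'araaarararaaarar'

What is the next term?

araaarararaaaraaaraaarararaaaraa

φ(araaarararaaarar) expands symbol-by-symbol to ar aa ar ar ar aa ar aa ar aa ar ar ar aa ar aa; joining the 16 pieces gives the next term.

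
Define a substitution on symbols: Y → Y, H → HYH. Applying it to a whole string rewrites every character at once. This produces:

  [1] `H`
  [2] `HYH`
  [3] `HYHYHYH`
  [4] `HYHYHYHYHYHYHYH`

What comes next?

φ(HYHYHYHYHYHYHYH) expands symbol-by-symbol to HYH Y HYH Y HYH Y HYH Y HYH Y HYH Y HYH Y HYH; joining the 15 pieces gives the next term.

HYHYHYHYHYHYHYHYHYHYHYHYHYHYHYH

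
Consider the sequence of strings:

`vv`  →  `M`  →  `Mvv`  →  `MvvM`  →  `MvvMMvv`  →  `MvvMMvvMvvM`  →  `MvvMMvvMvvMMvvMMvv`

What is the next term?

Each term (from the third on) is the previous term followed by the one before it: term 3 = M·vv = Mvv.
Continuing: MvvMMvvMvvMMvvMMvv · MvvMMvvMvvM gives term 8.

MvvMMvvMvvMMvvMMvvMvvMMvvMvvM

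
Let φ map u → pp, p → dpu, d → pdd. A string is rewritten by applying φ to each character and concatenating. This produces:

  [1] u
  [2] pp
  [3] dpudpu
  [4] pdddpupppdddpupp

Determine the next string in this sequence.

Rewriting the 16 symbols of pdddpupppdddpupp one by one yields dpu pdd pdd pdd dpu pp dpu dpu dpu pdd pdd pdd dpu pp dpu dpu; concatenated:

dpupddpddpdddpuppdpudpudpupddpddpdddpuppdpudpu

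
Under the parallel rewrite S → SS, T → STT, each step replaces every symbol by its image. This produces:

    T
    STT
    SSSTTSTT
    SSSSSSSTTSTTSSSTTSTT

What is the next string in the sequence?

Applying the rule to each of the 20 symbols of SSSSSSSTTSTTSSSTTSTT gives the pieces SS SS SS SS SS SS SS STT STT SS STT STT SS SS SS STT STT SS STT STT, which concatenate to the answer.

SSSSSSSSSSSSSSSTTSTTSSSTTSTTSSSSSSSTTSTTSSSTTSTT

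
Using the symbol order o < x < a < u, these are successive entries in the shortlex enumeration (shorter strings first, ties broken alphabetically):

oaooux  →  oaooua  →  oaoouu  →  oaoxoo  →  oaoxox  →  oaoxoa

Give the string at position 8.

Continuing the enumeration 2 steps past oaoxoa: oaoxoa → oaoxou → (answer).

oaoxxo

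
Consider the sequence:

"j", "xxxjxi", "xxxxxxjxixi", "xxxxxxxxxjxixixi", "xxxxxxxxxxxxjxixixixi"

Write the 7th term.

s(k+1) = xxx·s(k)·xi, so each term gains xxx as a prefix and xi as a suffix.
From xxxxxxxxxxxxjxixixixi, 2 further steps: xxxxxxxxxxxxjxixixixi → xxxxxxxxxxxxxxxjxixixixixi → (answer).

xxxxxxxxxxxxxxxxxxjxixixixixixi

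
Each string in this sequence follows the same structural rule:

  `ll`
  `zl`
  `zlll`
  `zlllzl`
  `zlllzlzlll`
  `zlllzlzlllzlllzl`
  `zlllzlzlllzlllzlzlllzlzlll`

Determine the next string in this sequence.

zlllzlzlllzlllzlzlllzlzlllzlllzlzlllzlllzl

From term 3 onward, concatenate the last term with the second-to-last: zl·ll = zlll, zlll·zl = zlllzl, …
The next term joins zlllzlzlllzlllzlzlllzlzlll and zlllzlzlllzlllzl.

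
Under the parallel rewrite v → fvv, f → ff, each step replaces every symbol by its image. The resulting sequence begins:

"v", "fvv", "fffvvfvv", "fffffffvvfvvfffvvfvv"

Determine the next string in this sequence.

Replace each of the 20 characters of fffffffvvfvvfffvvfvv in place — ff ff ff ff ff ff ff fvv fvv ff fvv fvv ff ff ff fvv fvv ff fvv fvv — and concatenate.

fffffffffffffffvvfvvfffvvfvvfffffffvvfvvfffvvfvv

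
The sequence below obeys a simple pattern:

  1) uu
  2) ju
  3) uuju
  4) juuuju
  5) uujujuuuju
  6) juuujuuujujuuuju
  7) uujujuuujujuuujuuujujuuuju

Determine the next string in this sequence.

juuujuuujujuuujuuujujuuujujuuujuuujujuuuju

Each term (from the third on) is the two preceding terms concatenated in order: term 3 = uu·ju = uuju.
So term 8 is juuujuuujujuuuju·uujujuuujujuuujuuujujuuuju.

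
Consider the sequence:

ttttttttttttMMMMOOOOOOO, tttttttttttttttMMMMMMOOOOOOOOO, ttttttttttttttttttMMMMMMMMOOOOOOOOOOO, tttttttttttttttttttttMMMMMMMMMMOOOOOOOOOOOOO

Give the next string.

ttttttttttttttttttttttttMMMMMMMMMMMMOOOOOOOOOOOOOOO

Reading off run lengths: t runs 12, 15, 18, 21; M runs 4, 6, 8, 10; O runs 7, 9, 11, 13 — each is linear in n, where the shown terms are n = 3, 4, 5, 6.
Setting n = 7 gives 24, 12, 15 characters in each block.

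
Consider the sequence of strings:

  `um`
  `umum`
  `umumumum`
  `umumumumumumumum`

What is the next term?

umumumumumumumumumumumumumumumum

Every step duplicates the string.
One more doubling of umumumumumumumum gives the answer.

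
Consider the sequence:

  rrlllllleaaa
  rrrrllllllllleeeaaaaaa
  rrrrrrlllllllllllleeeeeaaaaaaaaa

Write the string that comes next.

rrrrrrrrllllllllllllllleeeeeeeaaaaaaaaaaaa

Each string has the form r^{2n} l^{3n+3} e^{2n-1} a^{3n} (n = 1, 2, …).
At n = 4 the blocks have lengths 8, 15, 7, 12.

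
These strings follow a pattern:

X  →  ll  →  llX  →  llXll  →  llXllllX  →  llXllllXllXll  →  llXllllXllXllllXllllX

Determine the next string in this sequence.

Each term (from the third on) is the previous term followed by the one before it: term 3 = ll·X = llX.
The next term joins llXllllXllXllllXllllX and llXllllXllXll.

llXllllXllXllllXllllXllXllllXllXll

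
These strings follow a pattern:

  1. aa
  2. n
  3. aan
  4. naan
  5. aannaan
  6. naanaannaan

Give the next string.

Each term (from the third on) is the two preceding terms concatenated in order: term 3 = aa·n = aan.
Continuing: aannaan · naanaannaan gives term 7.

aannaannaanaannaan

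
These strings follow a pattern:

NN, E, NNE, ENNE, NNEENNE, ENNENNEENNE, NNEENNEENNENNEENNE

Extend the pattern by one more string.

ENNENNEENNENNEENNEENNENNEENNE

From term 3 onward, concatenate the second-to-last term with the last: NN·E = NNE, E·NNE = ENNE, …
So term 8 is ENNENNEENNE·NNEENNEENNENNEENNE.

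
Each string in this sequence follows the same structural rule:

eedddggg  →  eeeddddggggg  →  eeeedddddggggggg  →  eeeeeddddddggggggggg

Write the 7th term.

Each string has the form e^{n} d^{n+1} g^{2n-1}, where the shown terms are n = 2, 3, 4, 5.
At n = 8 the blocks have lengths 8, 9, 15.

eeeeeeeedddddddddggggggggggggggg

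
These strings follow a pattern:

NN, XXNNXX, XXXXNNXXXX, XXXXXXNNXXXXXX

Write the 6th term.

XXXXXXXXXXNNXXXXXXXXXX

s(k+1) = XX·s(k)·XX, so each term gains XX as a prefix and XX as a suffix.
From XXXXXXNNXXXXXX, 2 further steps: XXXXXXNNXXXXXX → XXXXXXXXNNXXXXXXXX → (answer).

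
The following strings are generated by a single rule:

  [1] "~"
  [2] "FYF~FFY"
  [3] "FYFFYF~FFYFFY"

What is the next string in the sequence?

FYFFYFFYF~FFYFFYFFY

Each term wraps the previous one in FYF on the left and FFY on the right.
So the next term is FYF·FYFFYF~FFYFFY·FFY.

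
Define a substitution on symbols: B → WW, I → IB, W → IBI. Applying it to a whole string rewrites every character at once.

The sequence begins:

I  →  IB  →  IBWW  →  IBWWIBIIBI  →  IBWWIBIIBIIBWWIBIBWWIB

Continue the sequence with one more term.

φ(IBWWIBIIBIIBWWIBIBWWIB) expands symbol-by-symbol to IB WW IBI IBI IB WW IB IB WW IB IB WW IBI IBI IB WW IB WW IBI IBI IB WW; joining the 22 pieces gives the next term.

IBWWIBIIBIIBWWIBIBWWIBIBWWIBIIBIIBWWIBWWIBIIBIIBWW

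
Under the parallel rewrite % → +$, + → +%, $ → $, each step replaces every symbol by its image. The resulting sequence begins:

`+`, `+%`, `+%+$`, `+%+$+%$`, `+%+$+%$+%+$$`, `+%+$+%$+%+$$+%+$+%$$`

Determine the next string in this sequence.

Rewriting the 20 symbols of +%+$+%$+%+$$+%+$+%$$ one by one yields +% +$ +% $ +% +$ $ +% +$ +% $ $ +% +$ +% $ +% +$ $ $; concatenated:

+%+$+%$+%+$$+%+$+%$$+%+$+%$+%+$$$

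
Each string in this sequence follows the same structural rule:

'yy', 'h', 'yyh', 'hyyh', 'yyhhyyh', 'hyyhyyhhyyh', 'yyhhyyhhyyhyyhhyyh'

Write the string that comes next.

hyyhyyhhyyhyyhhyyhhyyhyyhhyyh

From term 3 onward, concatenate the second-to-last term with the last: yy·h = yyh, h·yyh = hyyh, …
So term 8 is hyyhyyhhyyh·yyhhyyhhyyhyyhhyyh.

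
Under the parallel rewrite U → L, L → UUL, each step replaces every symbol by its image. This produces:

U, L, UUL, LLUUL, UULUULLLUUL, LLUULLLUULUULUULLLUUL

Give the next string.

Applying the rule to each of the 21 symbols of LLUULLLUULUULUULLLUUL gives the pieces UUL UUL L L UUL UUL UUL L L UUL L L UUL L L UUL UUL UUL L L UUL, which concatenate to the answer.

UULUULLLUULUULUULLLUULLLUULLLUULUULUULLLUUL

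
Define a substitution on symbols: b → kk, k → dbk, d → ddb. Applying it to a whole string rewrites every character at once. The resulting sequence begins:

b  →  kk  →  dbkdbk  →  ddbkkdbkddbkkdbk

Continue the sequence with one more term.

Rewriting the 16 symbols of ddbkkdbkddbkkdbk one by one yields ddb ddb kk dbk dbk ddb kk dbk ddb ddb kk dbk dbk ddb kk dbk; concatenated:

ddbddbkkdbkdbkddbkkdbkddbddbkkdbkdbkddbkkdbk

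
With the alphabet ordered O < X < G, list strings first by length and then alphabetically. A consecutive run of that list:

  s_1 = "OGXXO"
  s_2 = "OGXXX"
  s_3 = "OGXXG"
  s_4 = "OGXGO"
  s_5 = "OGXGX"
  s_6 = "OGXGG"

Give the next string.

OGGOO

Treat OGXGG as a base-3 numeral over the given alphabet and add one, carrying through any trailing G's.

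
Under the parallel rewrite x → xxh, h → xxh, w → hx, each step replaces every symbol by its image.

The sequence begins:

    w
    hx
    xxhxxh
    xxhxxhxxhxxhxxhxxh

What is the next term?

φ(xxhxxhxxhxxhxxhxxh) expands symbol-by-symbol to xxh xxh xxh xxh xxh xxh xxh xxh xxh xxh xxh xxh xxh xxh xxh xxh xxh xxh; joining the 18 pieces gives the next term.

xxhxxhxxhxxhxxhxxhxxhxxhxxhxxhxxhxxhxxhxxhxxhxxhxxhxxh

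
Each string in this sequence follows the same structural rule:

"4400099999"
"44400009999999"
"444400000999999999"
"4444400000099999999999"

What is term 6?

Term n consists of n 4's, followed by n+1 0's, followed by 2n+1 9's, where the shown terms are n = 2, 3, 4, 5.
At n = 7 the blocks have lengths 7, 8, 15.

444444400000000999999999999999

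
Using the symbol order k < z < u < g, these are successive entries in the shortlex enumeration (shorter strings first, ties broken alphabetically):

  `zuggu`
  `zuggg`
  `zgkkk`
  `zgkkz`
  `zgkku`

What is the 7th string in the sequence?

zgkzk

Stepping forward 2 times from zgkku: zgkku → zgkkg, then the target.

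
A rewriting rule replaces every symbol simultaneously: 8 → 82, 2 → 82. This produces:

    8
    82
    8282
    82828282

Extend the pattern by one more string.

8282828282828282

Rewriting each symbol of 82828282: 8→82, 2→82, 8→82, 2→82, 8→82, 2→82, 8→82, 2→82, which concatenates to 82 82 82 82 82 82 82 82.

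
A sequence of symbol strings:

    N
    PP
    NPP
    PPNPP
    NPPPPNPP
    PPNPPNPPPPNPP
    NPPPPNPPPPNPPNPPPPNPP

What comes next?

Each term (from the third on) is the two preceding terms concatenated in order: term 3 = N·PP = NPP.
So term 8 is PPNPPNPPPPNPP·NPPPPNPPPPNPPNPPPPNPP.

PPNPPNPPPPNPPNPPPPNPPPPNPPNPPPPNPP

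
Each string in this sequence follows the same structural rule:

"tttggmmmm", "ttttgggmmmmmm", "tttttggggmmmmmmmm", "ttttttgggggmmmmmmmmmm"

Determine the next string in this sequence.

tttttttggggggmmmmmmmmmmmm

Each string has the form t^{n+1} g^{n} m^{2n}, where the shown terms are n = 2, 3, 4, 5.
For the next term, n = 6, so the run lengths are 7, 6, 12.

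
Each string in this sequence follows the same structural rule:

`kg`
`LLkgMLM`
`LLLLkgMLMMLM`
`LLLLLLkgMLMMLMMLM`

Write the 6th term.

LLLLLLLLLLkgMLMMLMMLMMLMMLM

Every step adds LL to the front and MLM to the end of the previous string.
From LLLLLLkgMLMMLMMLM, 2 further steps: LLLLLLkgMLMMLMMLM → LLLLLLLLkgMLMMLMMLMMLM → (answer).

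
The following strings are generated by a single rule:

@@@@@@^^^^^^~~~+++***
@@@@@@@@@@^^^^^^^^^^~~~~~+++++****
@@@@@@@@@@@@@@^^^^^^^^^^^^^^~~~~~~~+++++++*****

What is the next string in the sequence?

Reading off run lengths: @ runs 6, 10, 14; ^ runs 6, 10, 14; ~ runs 3, 5, 7; + runs 3, 5, 7; * runs 3, 4, 5 — each is linear in n, where the shown terms are n = 2, 3, 4.
For the next term, n = 5, so the run lengths are 18, 18, 9, 9, 6.

@@@@@@@@@@@@@@@@@@^^^^^^^^^^^^^^^^^^~~~~~~~~~+++++++++******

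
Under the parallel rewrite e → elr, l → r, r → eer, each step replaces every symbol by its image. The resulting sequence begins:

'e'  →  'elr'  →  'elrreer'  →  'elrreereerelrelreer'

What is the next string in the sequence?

elrreereerelrelreerelrelreerelrreerelrreerelrelreer

Replace each of the 19 characters of elrreereerelrelreer in place — elr r eer eer elr elr eer elr elr eer elr r eer elr r eer elr elr eer — and concatenate.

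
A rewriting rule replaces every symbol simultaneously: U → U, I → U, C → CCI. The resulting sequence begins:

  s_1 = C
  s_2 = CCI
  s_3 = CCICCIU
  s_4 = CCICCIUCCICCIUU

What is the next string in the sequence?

φ(CCICCIUCCICCIUU) expands symbol-by-symbol to CCI CCI U CCI CCI U U CCI CCI U CCI CCI U U U; joining the 15 pieces gives the next term.

CCICCIUCCICCIUUCCICCIUCCICCIUUU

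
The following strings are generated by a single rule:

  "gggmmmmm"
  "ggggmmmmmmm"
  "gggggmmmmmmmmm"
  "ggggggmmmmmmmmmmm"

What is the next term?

Each string has the form g^{n+1} m^{2n+1}, where the shown terms are n = 2, 3, 4, 5.
Setting n = 6 gives 7, 13 characters in each block.

gggggggmmmmmmmmmmmmm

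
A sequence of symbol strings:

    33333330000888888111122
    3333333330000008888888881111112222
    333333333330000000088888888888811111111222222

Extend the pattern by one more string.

Term n consists of 2n+3 3's, followed by 2n 0's, followed by 3n 8's, followed by 2n 1's, followed by 2n-2 2's, where the shown terms are n = 2, 3, 4.
Setting n = 5 gives 13, 10, 15, 10, 8 characters in each block.

33333333333330000000000888888888888888111111111122222222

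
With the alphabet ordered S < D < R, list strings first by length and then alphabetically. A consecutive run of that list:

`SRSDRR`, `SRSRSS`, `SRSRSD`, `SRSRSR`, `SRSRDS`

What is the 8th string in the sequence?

Continuing the enumeration 3 steps past SRSRDS: SRSRDS → SRSRDD → SRSRDR → (answer).

SRSRRS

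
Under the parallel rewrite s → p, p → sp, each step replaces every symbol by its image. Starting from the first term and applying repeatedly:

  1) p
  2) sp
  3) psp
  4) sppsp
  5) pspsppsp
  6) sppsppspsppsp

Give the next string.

Rewriting the 13 symbols of sppsppspsppsp one by one yields p sp sp p sp sp p sp p sp sp p sp; concatenated:

pspsppspsppsppspsppsp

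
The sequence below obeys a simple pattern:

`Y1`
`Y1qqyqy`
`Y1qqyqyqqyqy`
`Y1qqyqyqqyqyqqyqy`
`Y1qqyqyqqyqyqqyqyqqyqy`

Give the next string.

Y1qqyqyqqyqyqqyqyqqyqyqqyqy

The strings grow by a fixed suffix qqyqy each time.
One more step from Y1qqyqyqqyqyqqyqyqqyqy gives the answer.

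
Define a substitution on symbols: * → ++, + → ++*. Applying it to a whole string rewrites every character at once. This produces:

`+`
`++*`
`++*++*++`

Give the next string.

Apply φ to ++*++*++ symbol by symbol: +→++*, +→++*, *→++, +→++*, +→++*, *→++, +→++*, +→++*; joined: ++* ++* ++ ++* ++* ++ ++* ++*.

++*++*++++*++*++++*++*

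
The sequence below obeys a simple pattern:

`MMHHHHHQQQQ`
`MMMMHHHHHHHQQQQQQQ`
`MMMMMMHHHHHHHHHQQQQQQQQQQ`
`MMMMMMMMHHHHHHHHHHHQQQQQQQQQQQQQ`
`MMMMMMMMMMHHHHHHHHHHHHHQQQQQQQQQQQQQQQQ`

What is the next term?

Each string has the form M^{2n} H^{2n+3} Q^{3n+1} (n = 1, 2, …).
At n = 6 the blocks have lengths 12, 15, 19.

MMMMMMMMMMMMHHHHHHHHHHHHHHHQQQQQQQQQQQQQQQQQQQ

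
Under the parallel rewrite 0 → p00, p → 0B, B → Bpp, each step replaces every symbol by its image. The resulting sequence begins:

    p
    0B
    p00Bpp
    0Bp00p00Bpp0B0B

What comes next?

p00Bpp0Bp00p000Bp00p00Bpp0B0Bp00Bppp00Bpp

Replace each of the 15 characters of 0Bp00p00Bpp0B0B in place — p00 Bpp 0B p00 p00 0B p00 p00 Bpp 0B 0B p00 Bpp p00 Bpp — and concatenate.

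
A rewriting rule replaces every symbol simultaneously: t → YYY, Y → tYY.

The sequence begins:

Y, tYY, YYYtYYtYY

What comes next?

Expanding YYYtYYtYY: Y→tYY, Y→tYY, Y→tYY, t→YYY, Y→tYY, Y→tYY, t→YYY, Y→tYY, Y→tYY. Concatenated: tYY tYY tYY YYY tYY tYY YYY tYY tYY.

tYYtYYtYYYYYtYYtYYYYYtYYtYY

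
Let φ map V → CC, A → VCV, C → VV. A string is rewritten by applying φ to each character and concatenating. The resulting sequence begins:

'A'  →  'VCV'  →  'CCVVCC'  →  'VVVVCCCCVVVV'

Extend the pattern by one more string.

Apply φ to VVVVCCCCVVVV symbol by symbol: V→CC, V→CC, V→CC, V→CC, C→VV, C→VV, C→VV, C→VV, V→CC, V→CC, V→CC, V→CC; joined: CC CC CC CC VV VV VV VV CC CC CC CC.

CCCCCCCCVVVVVVVVCCCCCCCC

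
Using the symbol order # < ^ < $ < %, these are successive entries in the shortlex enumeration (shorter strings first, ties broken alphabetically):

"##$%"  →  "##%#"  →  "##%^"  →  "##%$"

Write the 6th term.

#^##

Stepping forward 2 times from ##%$: ##%$ → ##%%, then the target.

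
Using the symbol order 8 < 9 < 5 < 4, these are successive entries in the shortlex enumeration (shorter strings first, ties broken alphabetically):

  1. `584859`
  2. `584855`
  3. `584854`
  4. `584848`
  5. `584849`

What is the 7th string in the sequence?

584844

Stepping forward 2 times from 584849: 584849 → 584845, then the target.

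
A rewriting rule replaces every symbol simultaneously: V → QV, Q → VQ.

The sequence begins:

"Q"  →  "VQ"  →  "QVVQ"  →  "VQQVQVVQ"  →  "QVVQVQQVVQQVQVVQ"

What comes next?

VQQVQVVQQVVQVQQVQVVQVQQVVQQVQVVQ

Applying the rule to each of the 16 symbols of QVVQVQQVVQQVQVVQ gives the pieces VQ QV QV VQ QV VQ VQ QV QV VQ VQ QV VQ QV QV VQ, which concatenate to the answer.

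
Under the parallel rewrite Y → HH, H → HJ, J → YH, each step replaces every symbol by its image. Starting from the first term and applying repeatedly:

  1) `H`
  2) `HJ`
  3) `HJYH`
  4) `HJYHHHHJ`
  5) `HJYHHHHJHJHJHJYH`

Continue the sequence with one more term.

Rewriting the 16 symbols of HJYHHHHJHJHJHJYH one by one yields HJ YH HH HJ HJ HJ HJ YH HJ YH HJ YH HJ YH HH HJ; concatenated:

HJYHHHHJHJHJHJYHHJYHHJYHHJYHHHHJ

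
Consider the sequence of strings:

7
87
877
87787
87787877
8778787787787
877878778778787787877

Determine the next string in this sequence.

8778787787787877878778778787787787

This is a Fibonacci-style word recurrence s(k) = s(k−1)·s(k−2): e.g. 87·7 = 877.
Continuing: 877878778778787787877 · 8778787787787 gives term 8.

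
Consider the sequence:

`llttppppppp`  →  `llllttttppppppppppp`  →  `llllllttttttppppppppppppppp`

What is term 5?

Term n consists of 2n l's, followed by 2n t's, followed by 4n+3 p's (n = 1, 2, …).
Setting n = 5 gives 10, 10, 23 characters in each block.

llllllllllttttttttttppppppppppppppppppppppp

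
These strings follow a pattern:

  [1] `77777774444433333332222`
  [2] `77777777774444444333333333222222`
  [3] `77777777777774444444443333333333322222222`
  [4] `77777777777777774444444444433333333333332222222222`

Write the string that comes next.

Reading off run lengths: 7 runs 7, 10, 13, 16; 4 runs 5, 7, 9, 11; 3 runs 7, 9, 11, 13; 2 runs 4, 6, 8, 10 — each is linear in n, where the shown terms are n = 2, 3, 4, 5.
Setting n = 6 gives 19, 13, 15, 12 characters in each block.

77777777777777777774444444444444333333333333333222222222222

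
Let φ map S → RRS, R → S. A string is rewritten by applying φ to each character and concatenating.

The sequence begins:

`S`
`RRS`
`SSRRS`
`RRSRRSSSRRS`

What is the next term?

Rewriting each symbol of RRSRRSSSRRS: R→S, R→S, S→RRS, R→S, R→S, S→RRS, S→RRS, S→RRS, R→S, R→S, S→RRS, which concatenates to S S RRS S S RRS RRS RRS S S RRS.

SSRRSSSRRSRRSRRSSSRRS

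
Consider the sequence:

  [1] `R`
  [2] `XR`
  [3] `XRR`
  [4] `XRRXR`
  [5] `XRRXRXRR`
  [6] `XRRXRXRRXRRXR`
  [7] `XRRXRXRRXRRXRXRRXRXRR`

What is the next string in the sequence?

XRRXRXRRXRRXRXRRXRXRRXRRXRXRRXRRXR

This is a Fibonacci-style word recurrence s(k) = s(k−1)·s(k−2): e.g. XR·R = XRR.
So term 8 is XRRXRXRRXRRXRXRRXRXRR·XRRXRXRRXRRXR.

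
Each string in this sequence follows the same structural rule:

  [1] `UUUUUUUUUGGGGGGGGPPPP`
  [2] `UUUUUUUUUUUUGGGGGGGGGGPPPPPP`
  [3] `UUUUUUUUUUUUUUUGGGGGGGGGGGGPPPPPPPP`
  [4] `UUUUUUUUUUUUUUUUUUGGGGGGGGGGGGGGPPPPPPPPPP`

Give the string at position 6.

Reading off run lengths: U runs 9, 12, 15, 18; G runs 8, 10, 12, 14; P runs 4, 6, 8, 10 — each is linear in n, where the shown terms are n = 3, 4, 5, 6.
For term 6, n = 8, so the run lengths are 24, 18, 14.

UUUUUUUUUUUUUUUUUUUUUUUUGGGGGGGGGGGGGGGGGGPPPPPPPPPPPPPP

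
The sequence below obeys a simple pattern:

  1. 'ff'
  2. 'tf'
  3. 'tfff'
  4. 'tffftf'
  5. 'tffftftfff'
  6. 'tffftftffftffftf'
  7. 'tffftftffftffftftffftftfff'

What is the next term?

From term 3 onward, concatenate the last term with the second-to-last: tf·ff = tfff, tfff·tf = tffftf, …
Continuing: tffftftffftffftftffftftfff · tffftftffftffftf gives term 8.

tffftftffftffftftffftftffftffftftffftffftf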